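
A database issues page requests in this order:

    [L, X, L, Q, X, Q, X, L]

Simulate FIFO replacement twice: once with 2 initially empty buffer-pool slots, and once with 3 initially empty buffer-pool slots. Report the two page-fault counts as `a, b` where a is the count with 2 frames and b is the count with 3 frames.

4, 3

2 frames: F F . F . . . F → 4 faults.
3 frames: F F . F . . . . → 3 faults.
3 < 4: adding a frame reduced faults, as is typical.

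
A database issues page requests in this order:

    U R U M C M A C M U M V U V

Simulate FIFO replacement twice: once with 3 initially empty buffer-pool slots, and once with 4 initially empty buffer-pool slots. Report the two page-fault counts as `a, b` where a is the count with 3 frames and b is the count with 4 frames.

8, 7

3 frames: F F . F F . F . . F F F . . → 8 faults.
4 frames: F F . F F . F . . F . F . . → 7 faults.
7 < 8: adding a frame reduced faults, as is typical.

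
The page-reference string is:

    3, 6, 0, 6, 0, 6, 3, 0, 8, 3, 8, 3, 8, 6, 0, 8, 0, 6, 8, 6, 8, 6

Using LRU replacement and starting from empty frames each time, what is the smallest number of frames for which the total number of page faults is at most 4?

4

f=1: 22 faults
f=2: 12 faults
f=3: 6 faults
f=4: 4 faults
Smallest f with faults ≤ 4 is 4.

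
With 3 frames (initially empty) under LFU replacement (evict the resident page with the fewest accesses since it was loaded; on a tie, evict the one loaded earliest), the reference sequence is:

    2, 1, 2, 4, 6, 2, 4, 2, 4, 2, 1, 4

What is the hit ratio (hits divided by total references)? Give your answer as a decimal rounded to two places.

2 -> fault, frames {2}
1 -> fault, frames {2,1}
2 -> hit
4 -> fault, frames {2,1,4}
6 -> fault, evict 1, frames {2,4,6}
2 -> hit
4 -> hit
2 -> hit
4 -> hit
2 -> hit
1 -> fault, evict 6, frames {2,4,1}
4 -> hit
Hits: 7 of 12 references → 7/12 = 0.5833.

0.58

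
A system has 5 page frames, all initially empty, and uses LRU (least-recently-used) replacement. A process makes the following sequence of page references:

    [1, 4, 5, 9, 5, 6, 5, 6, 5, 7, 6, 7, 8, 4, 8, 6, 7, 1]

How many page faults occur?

1 -> miss, frames (1)
4 -> miss, frames (1 4)
5 -> miss, frames (1 4 5)
9 -> miss, frames (1 4 5 9)
5 -> hit
6 -> miss, frames (1 4 9 5 6)
5 -> hit
6 -> hit
5 -> hit
7 -> miss, evict 1, frames (4 9 6 5 7)
6 -> hit
7 -> hit
8 -> miss, evict 4, frames (9 5 6 7 8)
4 -> miss, evict 9, frames (5 6 7 8 4)
8 -> hit
6 -> hit
7 -> hit
1 -> miss, evict 5, frames (4 8 6 7 1)
Page faults: 9.

9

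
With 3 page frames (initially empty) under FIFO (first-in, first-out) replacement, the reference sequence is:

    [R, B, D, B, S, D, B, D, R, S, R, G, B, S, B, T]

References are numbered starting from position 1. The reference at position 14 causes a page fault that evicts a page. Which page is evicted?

pos 1: R: miss, frames [R]
pos 2: B: miss, frames [R, B]
pos 3: D: miss, frames [R, B, D]
pos 4: B: hit
pos 5: S: miss, evict R, frames [B, D, S]
pos 6: D: hit
pos 7: B: hit
pos 8: D: hit
pos 9: R: miss, evict B, frames [D, S, R]
pos 10: S: hit
pos 11: R: hit
pos 12: G: miss, evict D, frames [S, R, G]
pos 13: B: miss, evict S, frames [R, G, B]
pos 14: S: miss, evict R, frames [G, B, S]
At position 14, page R is evicted.

R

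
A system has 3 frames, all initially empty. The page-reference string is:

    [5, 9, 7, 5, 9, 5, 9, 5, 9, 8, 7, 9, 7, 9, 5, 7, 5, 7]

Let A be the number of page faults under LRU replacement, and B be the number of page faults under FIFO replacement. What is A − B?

Under LRU: F F F . . . . . . F F . . . F . . . → 6 faults.
Under FIFO: F F F . . . . . . F . . . . F . . . → 5 faults.
A − B = 6 − 5 = 1.

1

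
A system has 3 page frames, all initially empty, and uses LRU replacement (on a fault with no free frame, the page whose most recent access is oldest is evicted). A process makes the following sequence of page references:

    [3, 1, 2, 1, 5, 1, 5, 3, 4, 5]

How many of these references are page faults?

6

3 -> miss, frames {3}
1 -> miss, frames {3,1}
2 -> miss, frames {3,1,2}
1 -> hit
5 -> miss, evict 3, frames {2,1,5}
1 -> hit
5 -> hit
3 -> miss, evict 2, frames {1,5,3}
4 -> miss, evict 1, frames {5,3,4}
5 -> hit
Page faults: 6.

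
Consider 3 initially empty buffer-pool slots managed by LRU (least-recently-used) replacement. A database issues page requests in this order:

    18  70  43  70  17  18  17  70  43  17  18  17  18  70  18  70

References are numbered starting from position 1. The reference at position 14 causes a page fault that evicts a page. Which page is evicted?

pos 1: 18 -> fault, frames [18]
pos 2: 70 -> fault, frames [18, 70]
pos 3: 43 -> fault, frames [18, 70, 43]
pos 4: 70 -> hit
pos 5: 17 -> fault, evict 18, frames [43, 70, 17]
pos 6: 18 -> fault, evict 43, frames [70, 17, 18]
pos 7: 17 -> hit
pos 8: 70 -> hit
pos 9: 43 -> fault, evict 18, frames [17, 70, 43]
pos 10: 17 -> hit
pos 11: 18 -> fault, evict 70, frames [43, 17, 18]
pos 12: 17 -> hit
pos 13: 18 -> hit
pos 14: 70 -> fault, evict 43, frames [17, 18, 70]
At position 14, page 43 is evicted.

43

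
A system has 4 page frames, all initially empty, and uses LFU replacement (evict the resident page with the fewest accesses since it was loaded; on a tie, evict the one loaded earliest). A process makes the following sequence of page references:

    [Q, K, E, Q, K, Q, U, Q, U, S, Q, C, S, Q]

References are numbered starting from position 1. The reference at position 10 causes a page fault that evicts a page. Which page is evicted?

E

pos 1: Q: miss, frames {Q}
pos 2: K: miss, frames {Q,K}
pos 3: E: miss, frames {Q,K,E}
pos 4: Q: hit
pos 5: K: hit
pos 6: Q: hit
pos 7: U: miss, frames {Q,K,E,U}
pos 8: Q: hit
pos 9: U: hit
pos 10: S: miss, evict E, frames {Q,K,U,S}
At position 10, page E is evicted.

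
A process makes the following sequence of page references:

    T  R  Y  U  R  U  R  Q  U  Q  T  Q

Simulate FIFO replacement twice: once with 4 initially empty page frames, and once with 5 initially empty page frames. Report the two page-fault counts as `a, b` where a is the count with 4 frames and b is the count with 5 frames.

4 frames: F F F F . . . F . . F . → 6 faults.
5 frames: F F F F . . . F . . . . → 5 faults.
5 < 6: adding a frame reduced faults, as is typical.

6, 5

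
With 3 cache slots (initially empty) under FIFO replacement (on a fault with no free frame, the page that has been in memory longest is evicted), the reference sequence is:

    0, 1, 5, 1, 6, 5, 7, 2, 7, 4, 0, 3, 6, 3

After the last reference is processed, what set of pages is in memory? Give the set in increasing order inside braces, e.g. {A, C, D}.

0: fault, frames [0]
1: fault, frames [0, 1]
5: fault, frames [0, 1, 5]
1: hit
6: fault, evict 0, frames [1, 5, 6]
5: hit
7: fault, evict 1, frames [5, 6, 7]
2: fault, evict 5, frames [6, 7, 2]
7: hit
4: fault, evict 6, frames [7, 2, 4]
0: fault, evict 7, frames [2, 4, 0]
3: fault, evict 2, frames [4, 0, 3]
6: fault, evict 4, frames [0, 3, 6]
3: hit

{0, 3, 6}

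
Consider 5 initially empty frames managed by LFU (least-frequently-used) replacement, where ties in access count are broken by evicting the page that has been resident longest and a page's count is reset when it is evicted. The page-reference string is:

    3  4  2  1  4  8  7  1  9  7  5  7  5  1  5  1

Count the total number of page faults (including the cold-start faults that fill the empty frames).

8

3 → miss, frames {3}
4 → miss, frames {3,4}
2 → miss, frames {3,4,2}
1 → miss, frames {3,4,2,1}
4 → hit
8 → miss, frames {3,4,2,1,8}
7 → miss, evict 3, frames {4,2,1,8,7}
1 → hit
9 → miss, evict 2, frames {4,1,8,7,9}
7 → hit
5 → miss, evict 8, frames {4,1,7,9,5}
7 → hit
5 → hit
1 → hit
5 → hit
1 → hit
Page faults: 8.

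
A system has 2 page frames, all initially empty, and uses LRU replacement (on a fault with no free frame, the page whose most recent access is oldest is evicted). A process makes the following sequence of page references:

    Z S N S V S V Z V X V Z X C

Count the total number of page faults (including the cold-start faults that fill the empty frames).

9

Z → miss, frames [Z]
S → miss, frames [Z, S]
N → miss, evict Z, frames [S, N]
S → hit
V → miss, evict N, frames [S, V]
S → hit
V → hit
Z → miss, evict S, frames [V, Z]
V → hit
X → miss, evict Z, frames [V, X]
V → hit
Z → miss, evict X, frames [V, Z]
X → miss, evict V, frames [Z, X]
C → miss, evict Z, frames [X, C]
Page faults: 9.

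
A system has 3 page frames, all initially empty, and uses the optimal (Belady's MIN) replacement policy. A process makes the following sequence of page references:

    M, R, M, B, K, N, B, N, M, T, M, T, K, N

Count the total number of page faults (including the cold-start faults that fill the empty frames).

M: fault, frames (M)
R: fault, frames (M R)
M: hit
B: fault, frames (M R B)
K: fault, evict R, frames (M B K)
N: fault, evict K, frames (M B N)
B: hit
N: hit
M: hit
T: fault, evict B, frames (M N T)
M: hit
T: hit
K: fault, evict T, frames (M N K)
N: hit
Page faults: 7.

7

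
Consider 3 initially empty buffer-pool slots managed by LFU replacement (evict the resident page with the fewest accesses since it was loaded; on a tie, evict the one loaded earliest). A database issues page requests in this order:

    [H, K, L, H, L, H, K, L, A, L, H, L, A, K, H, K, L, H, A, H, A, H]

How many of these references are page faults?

H: miss, frames [H]
K: miss, frames [H, K]
L: miss, frames [H, K, L]
H: hit
L: hit
H: hit
K: hit
L: hit
A: miss, evict K, frames [H, L, A]
L: hit
H: hit
L: hit
A: hit
K: miss, evict A, frames [H, L, K]
H: hit
K: hit
L: hit
H: hit
A: miss, evict K, frames [H, L, A]
H: hit
A: hit
H: hit
Page faults: 6.

6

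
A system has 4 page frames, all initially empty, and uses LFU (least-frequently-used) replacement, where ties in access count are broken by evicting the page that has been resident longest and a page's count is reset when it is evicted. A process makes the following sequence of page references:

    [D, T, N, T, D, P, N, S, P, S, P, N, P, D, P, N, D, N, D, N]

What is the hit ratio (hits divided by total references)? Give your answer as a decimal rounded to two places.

0.60

D: miss, frames (D)
T: miss, frames (D T)
N: miss, frames (D T N)
T: hit
D: hit
P: miss, frames (D T N P)
N: hit
S: miss, evict P, frames (D T N S)
P: miss, evict S, frames (D T N P)
S: miss, evict P, frames (D T N S)
P: miss, evict S, frames (D T N P)
N: hit
P: hit
D: hit
P: hit
N: hit
D: hit
N: hit
D: hit
N: hit
Hits: 12 of 20 references → 12/20 = 0.6000.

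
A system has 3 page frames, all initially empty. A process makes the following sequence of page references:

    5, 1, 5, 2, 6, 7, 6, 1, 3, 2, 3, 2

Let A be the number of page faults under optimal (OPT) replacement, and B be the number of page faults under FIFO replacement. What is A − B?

Under OPT: F F . F F F . . F F . . → 7 faults.
Under FIFO: F F . F F F . F F F . . → 8 faults.
A − B = 7 − 8 = -1.

-1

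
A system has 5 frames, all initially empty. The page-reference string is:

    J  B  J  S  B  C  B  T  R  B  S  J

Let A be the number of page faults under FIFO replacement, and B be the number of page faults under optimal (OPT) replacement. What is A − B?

Under FIFO: F F . F . F . F F . . F → 7 faults.
Under OPT: F F . F . F . F F . . . → 6 faults.
A − B = 7 − 6 = 1.

1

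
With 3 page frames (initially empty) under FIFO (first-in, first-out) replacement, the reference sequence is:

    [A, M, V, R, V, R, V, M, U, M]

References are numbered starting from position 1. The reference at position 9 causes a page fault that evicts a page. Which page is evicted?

pos 1: A → fault, frames [A]
pos 2: M → fault, frames [A, M]
pos 3: V → fault, frames [A, M, V]
pos 4: R → fault, evict A, frames [M, V, R]
pos 5: V → hit
pos 6: R → hit
pos 7: V → hit
pos 8: M → hit
pos 9: U → fault, evict M, frames [V, R, U]
At position 9, page M is evicted.

M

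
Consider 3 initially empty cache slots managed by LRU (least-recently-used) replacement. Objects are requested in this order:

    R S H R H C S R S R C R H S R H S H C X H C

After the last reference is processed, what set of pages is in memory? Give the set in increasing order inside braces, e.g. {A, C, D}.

R -> miss, frames (R)
S -> miss, frames (R S)
H -> miss, frames (R S H)
R -> hit
H -> hit
C -> miss, evict S, frames (R H C)
S -> miss, evict R, frames (H C S)
R -> miss, evict H, frames (C S R)
S -> hit
R -> hit
C -> hit
R -> hit
H -> miss, evict S, frames (C R H)
S -> miss, evict C, frames (R H S)
R -> hit
H -> hit
S -> hit
H -> hit
C -> miss, evict R, frames (S H C)
X -> miss, evict S, frames (H C X)
H -> hit
C -> hit

{C, H, X}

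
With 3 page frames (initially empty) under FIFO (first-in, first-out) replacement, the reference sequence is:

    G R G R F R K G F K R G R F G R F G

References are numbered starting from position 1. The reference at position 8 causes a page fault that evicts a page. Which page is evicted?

R

pos 1: G → miss, frames [G]
pos 2: R → miss, frames [G, R]
pos 3: G → hit
pos 4: R → hit
pos 5: F → miss, frames [G, R, F]
pos 6: R → hit
pos 7: K → miss, evict G, frames [R, F, K]
pos 8: G → miss, evict R, frames [F, K, G]
At position 8, page R is evicted.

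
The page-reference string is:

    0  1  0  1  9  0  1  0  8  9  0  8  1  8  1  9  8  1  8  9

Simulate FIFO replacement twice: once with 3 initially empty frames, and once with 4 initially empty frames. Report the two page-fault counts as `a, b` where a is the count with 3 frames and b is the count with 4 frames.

3 frames: F F . . F . . . F . F . F . . F F . . . → 8 faults.
4 frames: F F . . F . . . F . . . . . . . . . . . → 4 faults.
4 < 8: adding a frame reduced faults, as is typical.

8, 4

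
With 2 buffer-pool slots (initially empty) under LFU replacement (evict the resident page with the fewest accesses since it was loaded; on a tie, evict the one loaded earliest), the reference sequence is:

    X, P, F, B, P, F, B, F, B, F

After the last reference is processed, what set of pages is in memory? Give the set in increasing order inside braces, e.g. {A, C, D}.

X -> fault, frames (X)
P -> fault, frames (X P)
F -> fault, evict X, frames (P F)
B -> fault, evict P, frames (F B)
P -> fault, evict F, frames (B P)
F -> fault, evict B, frames (P F)
B -> fault, evict P, frames (F B)
F -> hit
B -> hit
F -> hit

{B, F}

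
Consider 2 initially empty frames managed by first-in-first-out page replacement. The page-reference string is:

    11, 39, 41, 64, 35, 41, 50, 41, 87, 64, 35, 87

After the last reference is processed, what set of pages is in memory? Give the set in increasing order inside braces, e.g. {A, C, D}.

11 -> fault, frames (11)
39 -> fault, frames (11 39)
41 -> fault, evict 11, frames (39 41)
64 -> fault, evict 39, frames (41 64)
35 -> fault, evict 41, frames (64 35)
41 -> fault, evict 64, frames (35 41)
50 -> fault, evict 35, frames (41 50)
41 -> hit
87 -> fault, evict 41, frames (50 87)
64 -> fault, evict 50, frames (87 64)
35 -> fault, evict 87, frames (64 35)
87 -> fault, evict 64, frames (35 87)

{35, 87}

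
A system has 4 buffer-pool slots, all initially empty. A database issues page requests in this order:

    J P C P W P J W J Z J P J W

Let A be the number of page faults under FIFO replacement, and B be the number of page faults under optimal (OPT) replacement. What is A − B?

2

Under FIFO: F F F . F . . . . F F F . . → 7 faults.
Under OPT: F F F . F . . . . F . . . . → 5 faults.
A − B = 7 − 5 = 2.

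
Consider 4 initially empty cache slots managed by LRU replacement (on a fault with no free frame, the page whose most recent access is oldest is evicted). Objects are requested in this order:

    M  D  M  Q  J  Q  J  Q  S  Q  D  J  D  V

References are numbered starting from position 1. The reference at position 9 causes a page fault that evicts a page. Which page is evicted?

D

pos 1: M -> miss, frames {M}
pos 2: D -> miss, frames {M,D}
pos 3: M -> hit
pos 4: Q -> miss, frames {D,M,Q}
pos 5: J -> miss, frames {D,M,Q,J}
pos 6: Q -> hit
pos 7: J -> hit
pos 8: Q -> hit
pos 9: S -> miss, evict D, frames {M,J,Q,S}
At position 9, page D is evicted.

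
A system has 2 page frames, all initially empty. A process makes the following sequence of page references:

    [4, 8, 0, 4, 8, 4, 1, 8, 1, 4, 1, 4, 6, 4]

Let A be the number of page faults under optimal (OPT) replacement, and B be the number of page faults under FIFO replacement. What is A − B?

-1

Under OPT: F F F . F . F . . F . . F . → 7 faults.
Under FIFO: F F F F F . F . . F . . F . → 8 faults.
A − B = 7 − 8 = -1.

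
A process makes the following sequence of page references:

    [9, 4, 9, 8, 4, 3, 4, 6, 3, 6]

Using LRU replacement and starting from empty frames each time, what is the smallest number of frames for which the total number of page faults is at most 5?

f=1: 10 faults
f=2: 7 faults
f=3: 5 faults
f=4: 5 faults
f=5: 5 faults
Smallest f with faults ≤ 5 is 3.

3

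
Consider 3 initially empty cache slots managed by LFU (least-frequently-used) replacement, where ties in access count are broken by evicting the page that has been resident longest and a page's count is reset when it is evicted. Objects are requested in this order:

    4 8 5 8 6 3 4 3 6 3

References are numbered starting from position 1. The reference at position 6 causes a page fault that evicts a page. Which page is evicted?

5

pos 1: 4 -> miss, frames {4}
pos 2: 8 -> miss, frames {4,8}
pos 3: 5 -> miss, frames {4,8,5}
pos 4: 8 -> hit
pos 5: 6 -> miss, evict 4, frames {8,5,6}
pos 6: 3 -> miss, evict 5, frames {8,6,3}
At position 6, page 5 is evicted.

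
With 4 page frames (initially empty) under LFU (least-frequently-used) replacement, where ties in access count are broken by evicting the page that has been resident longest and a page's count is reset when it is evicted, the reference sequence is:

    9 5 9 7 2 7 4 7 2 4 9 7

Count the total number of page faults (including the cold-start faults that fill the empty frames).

9 -> miss, frames {9}
5 -> miss, frames {9,5}
9 -> hit
7 -> miss, frames {9,5,7}
2 -> miss, frames {9,5,7,2}
7 -> hit
4 -> miss, evict 5, frames {9,7,2,4}
7 -> hit
2 -> hit
4 -> hit
9 -> hit
7 -> hit
Page faults: 5.

5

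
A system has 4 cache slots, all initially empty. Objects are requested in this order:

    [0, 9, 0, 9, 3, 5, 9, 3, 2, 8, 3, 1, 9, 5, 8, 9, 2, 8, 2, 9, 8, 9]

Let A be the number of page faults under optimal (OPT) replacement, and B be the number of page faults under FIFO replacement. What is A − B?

Under OPT: F F . . F F . . F F . F . . . . F . . . . . → 8 faults.
Under FIFO: F F . . F F . . F F . F F F . . F F . . . . → 11 faults.
A − B = 8 − 11 = -3.

-3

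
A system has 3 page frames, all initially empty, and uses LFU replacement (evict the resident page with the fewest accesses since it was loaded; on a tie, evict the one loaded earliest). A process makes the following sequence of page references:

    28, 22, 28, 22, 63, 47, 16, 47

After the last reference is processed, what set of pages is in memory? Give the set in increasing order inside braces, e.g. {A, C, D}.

28: miss, frames (28)
22: miss, frames (28 22)
28: hit
22: hit
63: miss, frames (28 22 63)
47: miss, evict 63, frames (28 22 47)
16: miss, evict 47, frames (28 22 16)
47: miss, evict 16, frames (28 22 47)

{22, 28, 47}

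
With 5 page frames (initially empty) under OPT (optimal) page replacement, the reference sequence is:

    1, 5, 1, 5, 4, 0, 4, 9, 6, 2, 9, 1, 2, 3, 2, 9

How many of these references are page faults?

1 -> miss, frames {1}
5 -> miss, frames {1,5}
1 -> hit
5 -> hit
4 -> miss, frames {1,5,4}
0 -> miss, frames {1,5,4,0}
4 -> hit
9 -> miss, frames {1,5,4,0,9}
6 -> miss, evict 0, frames {1,5,4,9,6}
2 -> miss, evict 6, frames {1,5,4,9,2}
9 -> hit
1 -> hit
2 -> hit
3 -> miss, evict 4, frames {1,5,9,2,3}
2 -> hit
9 -> hit
Page faults: 8.

8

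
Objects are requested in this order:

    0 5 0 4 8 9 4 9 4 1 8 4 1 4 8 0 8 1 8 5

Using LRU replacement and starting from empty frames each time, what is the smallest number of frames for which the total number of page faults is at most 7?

f=1: 20 faults
f=2: 14 faults
f=3: 10 faults
f=4: 8 faults
f=5: 7 faults
f=6: 6 faults
Smallest f with faults ≤ 7 is 5.

5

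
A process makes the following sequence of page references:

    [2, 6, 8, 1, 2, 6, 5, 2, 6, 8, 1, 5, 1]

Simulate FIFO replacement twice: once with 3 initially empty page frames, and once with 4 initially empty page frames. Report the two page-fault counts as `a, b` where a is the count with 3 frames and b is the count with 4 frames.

9, 10

3 frames: F F F F F F F . . F F . . → 9 faults.
4 frames: F F F F . . F F F F F F . → 10 faults.
10 > 9: adding a frame increased faults — Belady's anomaly.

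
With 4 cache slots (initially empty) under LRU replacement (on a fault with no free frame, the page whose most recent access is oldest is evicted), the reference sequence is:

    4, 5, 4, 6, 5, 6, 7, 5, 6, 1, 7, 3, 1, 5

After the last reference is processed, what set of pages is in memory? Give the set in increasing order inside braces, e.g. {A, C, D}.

{1, 3, 5, 7}

4: miss, frames [4]
5: miss, frames [4, 5]
4: hit
6: miss, frames [5, 4, 6]
5: hit
6: hit
7: miss, frames [4, 5, 6, 7]
5: hit
6: hit
1: miss, evict 4, frames [7, 5, 6, 1]
7: hit
3: miss, evict 5, frames [6, 1, 7, 3]
1: hit
5: miss, evict 6, frames [7, 3, 1, 5]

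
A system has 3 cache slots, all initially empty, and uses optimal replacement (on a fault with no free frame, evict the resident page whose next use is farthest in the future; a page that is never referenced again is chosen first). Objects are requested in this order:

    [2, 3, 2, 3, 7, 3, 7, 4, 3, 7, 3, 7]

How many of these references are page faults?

4

2 → miss, frames {2}
3 → miss, frames {2,3}
2 → hit
3 → hit
7 → miss, frames {2,3,7}
3 → hit
7 → hit
4 → miss, evict 2, frames {3,7,4}
3 → hit
7 → hit
3 → hit
7 → hit
Page faults: 4.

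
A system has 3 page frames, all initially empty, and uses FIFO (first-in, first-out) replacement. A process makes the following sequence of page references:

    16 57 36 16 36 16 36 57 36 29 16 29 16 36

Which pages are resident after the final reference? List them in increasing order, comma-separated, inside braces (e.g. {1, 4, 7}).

{16, 29, 36}

16 → fault, frames [16]
57 → fault, frames [16, 57]
36 → fault, frames [16, 57, 36]
16 → hit
36 → hit
16 → hit
36 → hit
57 → hit
36 → hit
29 → fault, evict 16, frames [57, 36, 29]
16 → fault, evict 57, frames [36, 29, 16]
29 → hit
16 → hit
36 → hit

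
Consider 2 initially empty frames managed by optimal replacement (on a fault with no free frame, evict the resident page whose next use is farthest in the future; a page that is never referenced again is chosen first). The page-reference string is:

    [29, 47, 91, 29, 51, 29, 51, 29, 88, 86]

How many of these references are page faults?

6

29 -> miss, frames {29}
47 -> miss, frames {29,47}
91 -> miss, evict 47, frames {29,91}
29 -> hit
51 -> miss, evict 91, frames {29,51}
29 -> hit
51 -> hit
29 -> hit
88 -> miss, evict 51, frames {29,88}
86 -> miss, evict 88, frames {29,86}
Page faults: 6.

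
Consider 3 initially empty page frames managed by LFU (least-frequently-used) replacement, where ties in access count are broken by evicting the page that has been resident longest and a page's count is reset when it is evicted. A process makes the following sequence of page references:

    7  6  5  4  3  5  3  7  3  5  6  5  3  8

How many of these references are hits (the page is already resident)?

6

7 → fault, frames {7}
6 → fault, frames {7,6}
5 → fault, frames {7,6,5}
4 → fault, evict 7, frames {6,5,4}
3 → fault, evict 6, frames {5,4,3}
5 → hit
3 → hit
7 → fault, evict 4, frames {5,3,7}
3 → hit
5 → hit
6 → fault, evict 7, frames {5,3,6}
5 → hit
3 → hit
8 → fault, evict 6, frames {5,3,8}
Hits: 6.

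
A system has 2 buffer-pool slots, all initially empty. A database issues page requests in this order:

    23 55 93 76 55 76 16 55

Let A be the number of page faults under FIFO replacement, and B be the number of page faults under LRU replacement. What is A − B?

-1

Under FIFO: F F F F F . F . → 6 faults.
Under LRU: F F F F F . F F → 7 faults.
A − B = 6 − 7 = -1.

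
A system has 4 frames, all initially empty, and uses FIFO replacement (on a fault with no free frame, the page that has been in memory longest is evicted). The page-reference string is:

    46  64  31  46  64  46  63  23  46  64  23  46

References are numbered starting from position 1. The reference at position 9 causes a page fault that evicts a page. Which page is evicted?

64

pos 1: 46 → miss, frames (46)
pos 2: 64 → miss, frames (46 64)
pos 3: 31 → miss, frames (46 64 31)
pos 4: 46 → hit
pos 5: 64 → hit
pos 6: 46 → hit
pos 7: 63 → miss, frames (46 64 31 63)
pos 8: 23 → miss, evict 46, frames (64 31 63 23)
pos 9: 46 → miss, evict 64, frames (31 63 23 46)
At position 9, page 64 is evicted.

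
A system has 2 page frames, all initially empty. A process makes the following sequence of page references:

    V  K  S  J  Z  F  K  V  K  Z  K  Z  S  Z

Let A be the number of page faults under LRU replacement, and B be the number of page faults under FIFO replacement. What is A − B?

-2

Under LRU: F F F F F F F F . F . . F . → 10 faults.
Under FIFO: F F F F F F F F . F F . F F → 12 faults.
A − B = 10 − 12 = -2.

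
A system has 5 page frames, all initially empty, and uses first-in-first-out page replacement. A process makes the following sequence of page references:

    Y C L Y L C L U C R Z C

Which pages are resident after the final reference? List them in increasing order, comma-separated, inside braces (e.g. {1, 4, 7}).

Y → fault, frames [Y]
C → fault, frames [Y, C]
L → fault, frames [Y, C, L]
Y → hit
L → hit
C → hit
L → hit
U → fault, frames [Y, C, L, U]
C → hit
R → fault, frames [Y, C, L, U, R]
Z → fault, evict Y, frames [C, L, U, R, Z]
C → hit

{C, L, R, U, Z}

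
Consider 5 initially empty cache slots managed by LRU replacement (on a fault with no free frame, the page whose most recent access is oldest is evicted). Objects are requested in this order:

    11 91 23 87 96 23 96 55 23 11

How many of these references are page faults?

7

11: fault, frames [11]
91: fault, frames [11, 91]
23: fault, frames [11, 91, 23]
87: fault, frames [11, 91, 23, 87]
96: fault, frames [11, 91, 23, 87, 96]
23: hit
96: hit
55: fault, evict 11, frames [91, 87, 23, 96, 55]
23: hit
11: fault, evict 91, frames [87, 96, 55, 23, 11]
Page faults: 7.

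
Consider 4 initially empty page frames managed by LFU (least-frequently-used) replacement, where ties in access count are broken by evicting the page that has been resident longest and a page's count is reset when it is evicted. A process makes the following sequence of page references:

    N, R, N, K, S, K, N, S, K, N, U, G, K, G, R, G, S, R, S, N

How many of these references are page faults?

N: miss, frames {N}
R: miss, frames {N,R}
N: hit
K: miss, frames {N,R,K}
S: miss, frames {N,R,K,S}
K: hit
N: hit
S: hit
K: hit
N: hit
U: miss, evict R, frames {N,K,S,U}
G: miss, evict U, frames {N,K,S,G}
K: hit
G: hit
R: miss, evict S, frames {N,K,G,R}
G: hit
S: miss, evict R, frames {N,K,G,S}
R: miss, evict S, frames {N,K,G,R}
S: miss, evict R, frames {N,K,G,S}
N: hit
Page faults: 10.

10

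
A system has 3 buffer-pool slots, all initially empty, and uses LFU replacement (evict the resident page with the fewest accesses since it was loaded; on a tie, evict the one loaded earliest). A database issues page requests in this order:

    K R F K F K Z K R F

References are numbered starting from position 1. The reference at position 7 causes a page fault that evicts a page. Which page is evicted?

pos 1: K: miss, frames (K)
pos 2: R: miss, frames (K R)
pos 3: F: miss, frames (K R F)
pos 4: K: hit
pos 5: F: hit
pos 6: K: hit
pos 7: Z: miss, evict R, frames (K F Z)
At position 7, page R is evicted.

R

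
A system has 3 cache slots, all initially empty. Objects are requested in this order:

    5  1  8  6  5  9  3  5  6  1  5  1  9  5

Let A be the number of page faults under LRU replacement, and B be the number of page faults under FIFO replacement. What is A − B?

-1

Under LRU: F F F F F F F . F F . . F . → 10 faults.
Under FIFO: F F F F F F F . F F F . F . → 11 faults.
A − B = 10 − 11 = -1.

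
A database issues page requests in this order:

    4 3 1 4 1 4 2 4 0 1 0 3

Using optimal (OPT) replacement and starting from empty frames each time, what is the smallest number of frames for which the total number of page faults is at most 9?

f=1: 12 faults
f=2: 7 faults
f=3: 6 faults
f=4: 5 faults
f=5: 5 faults
Smallest f with faults ≤ 9 is 2.

2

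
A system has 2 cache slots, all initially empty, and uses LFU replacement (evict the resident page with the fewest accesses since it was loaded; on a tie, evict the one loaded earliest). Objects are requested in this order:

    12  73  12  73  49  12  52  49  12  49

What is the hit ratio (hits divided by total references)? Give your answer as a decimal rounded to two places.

0.20

12: fault, frames [12]
73: fault, frames [12, 73]
12: hit
73: hit
49: fault, evict 12, frames [73, 49]
12: fault, evict 49, frames [73, 12]
52: fault, evict 12, frames [73, 52]
49: fault, evict 52, frames [73, 49]
12: fault, evict 49, frames [73, 12]
49: fault, evict 12, frames [73, 49]
Hits: 2 of 10 references → 2/10 = 0.2000.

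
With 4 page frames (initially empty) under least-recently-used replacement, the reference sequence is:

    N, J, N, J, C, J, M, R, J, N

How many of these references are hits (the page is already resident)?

4

N -> miss, frames {N}
J -> miss, frames {N,J}
N -> hit
J -> hit
C -> miss, frames {N,J,C}
J -> hit
M -> miss, frames {N,C,J,M}
R -> miss, evict N, frames {C,J,M,R}
J -> hit
N -> miss, evict C, frames {M,R,J,N}
Hits: 4.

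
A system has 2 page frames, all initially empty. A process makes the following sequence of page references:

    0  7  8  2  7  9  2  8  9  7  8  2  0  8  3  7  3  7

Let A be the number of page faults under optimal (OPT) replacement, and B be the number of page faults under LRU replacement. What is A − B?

-5

Under OPT: F F F F . F . F . F . F F . F F . . → 11 faults.
Under LRU: F F F F F F F F F F F F F F F F . . → 16 faults.
A − B = 11 − 16 = -5.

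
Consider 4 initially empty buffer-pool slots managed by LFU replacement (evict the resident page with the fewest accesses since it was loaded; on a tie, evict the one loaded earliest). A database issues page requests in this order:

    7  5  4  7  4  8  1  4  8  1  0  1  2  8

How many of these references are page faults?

7: miss, frames {7}
5: miss, frames {7,5}
4: miss, frames {7,5,4}
7: hit
4: hit
8: miss, frames {7,5,4,8}
1: miss, evict 5, frames {7,4,8,1}
4: hit
8: hit
1: hit
0: miss, evict 7, frames {4,8,1,0}
1: hit
2: miss, evict 0, frames {4,8,1,2}
8: hit
Page faults: 7.

7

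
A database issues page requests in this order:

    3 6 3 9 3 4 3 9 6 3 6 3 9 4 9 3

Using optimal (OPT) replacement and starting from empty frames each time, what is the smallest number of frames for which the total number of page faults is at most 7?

3

f=1: 16 faults
f=2: 9 faults
f=3: 6 faults
f=4: 4 faults
Smallest f with faults ≤ 7 is 3.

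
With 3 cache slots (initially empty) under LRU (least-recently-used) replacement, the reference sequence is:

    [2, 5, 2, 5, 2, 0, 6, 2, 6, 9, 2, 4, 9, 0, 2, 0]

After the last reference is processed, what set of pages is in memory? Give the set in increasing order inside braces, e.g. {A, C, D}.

2 -> miss, frames {2}
5 -> miss, frames {2,5}
2 -> hit
5 -> hit
2 -> hit
0 -> miss, frames {5,2,0}
6 -> miss, evict 5, frames {2,0,6}
2 -> hit
6 -> hit
9 -> miss, evict 0, frames {2,6,9}
2 -> hit
4 -> miss, evict 6, frames {9,2,4}
9 -> hit
0 -> miss, evict 2, frames {4,9,0}
2 -> miss, evict 4, frames {9,0,2}
0 -> hit

{0, 2, 9}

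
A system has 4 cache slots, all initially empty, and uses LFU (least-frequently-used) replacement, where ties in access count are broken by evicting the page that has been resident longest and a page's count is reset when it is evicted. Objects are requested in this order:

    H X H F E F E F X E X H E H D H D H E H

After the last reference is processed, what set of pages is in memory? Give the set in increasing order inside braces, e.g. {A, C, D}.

{D, E, F, H}

H: miss, frames (H)
X: miss, frames (H X)
H: hit
F: miss, frames (H X F)
E: miss, frames (H X F E)
F: hit
E: hit
F: hit
X: hit
E: hit
X: hit
H: hit
E: hit
H: hit
D: miss, evict X, frames (H F E D)
H: hit
D: hit
H: hit
E: hit
H: hit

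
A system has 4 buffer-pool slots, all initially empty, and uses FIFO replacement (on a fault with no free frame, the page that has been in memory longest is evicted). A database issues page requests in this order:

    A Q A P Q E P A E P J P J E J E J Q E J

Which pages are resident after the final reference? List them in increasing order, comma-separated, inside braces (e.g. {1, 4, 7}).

{E, J, P, Q}

A: fault, frames (A)
Q: fault, frames (A Q)
A: hit
P: fault, frames (A Q P)
Q: hit
E: fault, frames (A Q P E)
P: hit
A: hit
E: hit
P: hit
J: fault, evict A, frames (Q P E J)
P: hit
J: hit
E: hit
J: hit
E: hit
J: hit
Q: hit
E: hit
J: hit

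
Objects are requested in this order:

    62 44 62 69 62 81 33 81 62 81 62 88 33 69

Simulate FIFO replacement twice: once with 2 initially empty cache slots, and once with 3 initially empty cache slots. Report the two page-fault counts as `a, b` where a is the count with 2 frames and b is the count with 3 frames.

11, 8

2 frames: F F . F F F F . F F . F F F → 11 faults.
3 frames: F F . F . F F . F . . F . F → 8 faults.
8 < 11: adding a frame reduced faults, as is typical.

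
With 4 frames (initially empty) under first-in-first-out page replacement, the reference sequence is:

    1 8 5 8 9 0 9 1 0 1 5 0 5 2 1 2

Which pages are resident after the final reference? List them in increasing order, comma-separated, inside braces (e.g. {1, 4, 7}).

{0, 1, 2, 9}

1 → fault, frames (1)
8 → fault, frames (1 8)
5 → fault, frames (1 8 5)
8 → hit
9 → fault, frames (1 8 5 9)
0 → fault, evict 1, frames (8 5 9 0)
9 → hit
1 → fault, evict 8, frames (5 9 0 1)
0 → hit
1 → hit
5 → hit
0 → hit
5 → hit
2 → fault, evict 5, frames (9 0 1 2)
1 → hit
2 → hit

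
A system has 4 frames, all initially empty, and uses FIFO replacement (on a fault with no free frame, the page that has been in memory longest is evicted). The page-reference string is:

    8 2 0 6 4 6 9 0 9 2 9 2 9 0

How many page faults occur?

8 -> miss, frames [8]
2 -> miss, frames [8, 2]
0 -> miss, frames [8, 2, 0]
6 -> miss, frames [8, 2, 0, 6]
4 -> miss, evict 8, frames [2, 0, 6, 4]
6 -> hit
9 -> miss, evict 2, frames [0, 6, 4, 9]
0 -> hit
9 -> hit
2 -> miss, evict 0, frames [6, 4, 9, 2]
9 -> hit
2 -> hit
9 -> hit
0 -> miss, evict 6, frames [4, 9, 2, 0]
Page faults: 8.

8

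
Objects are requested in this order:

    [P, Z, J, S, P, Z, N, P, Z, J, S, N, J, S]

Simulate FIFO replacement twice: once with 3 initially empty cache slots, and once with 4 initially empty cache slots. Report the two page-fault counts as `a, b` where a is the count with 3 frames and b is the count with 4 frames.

9, 10

3 frames: F F F F F F F . . F F . . . → 9 faults.
4 frames: F F F F . . F F F F F F . . → 10 faults.
10 > 9: adding a frame increased faults — Belady's anomaly.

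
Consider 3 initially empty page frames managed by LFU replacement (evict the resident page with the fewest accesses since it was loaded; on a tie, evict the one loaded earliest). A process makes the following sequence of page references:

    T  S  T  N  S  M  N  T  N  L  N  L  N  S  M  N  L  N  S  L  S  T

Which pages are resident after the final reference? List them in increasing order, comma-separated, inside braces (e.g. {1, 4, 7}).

{N, S, T}

T -> fault, frames (T)
S -> fault, frames (T S)
T -> hit
N -> fault, frames (T S N)
S -> hit
M -> fault, evict N, frames (T S M)
N -> fault, evict M, frames (T S N)
T -> hit
N -> hit
L -> fault, evict S, frames (T N L)
N -> hit
L -> hit
N -> hit
S -> fault, evict L, frames (T N S)
M -> fault, evict S, frames (T N M)
N -> hit
L -> fault, evict M, frames (T N L)
N -> hit
S -> fault, evict L, frames (T N S)
L -> fault, evict S, frames (T N L)
S -> fault, evict L, frames (T N S)
T -> hit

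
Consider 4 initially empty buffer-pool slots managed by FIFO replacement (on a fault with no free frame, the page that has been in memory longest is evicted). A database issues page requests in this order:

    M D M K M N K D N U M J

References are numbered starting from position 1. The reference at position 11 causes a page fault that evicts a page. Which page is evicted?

pos 1: M -> miss, frames [M]
pos 2: D -> miss, frames [M, D]
pos 3: M -> hit
pos 4: K -> miss, frames [M, D, K]
pos 5: M -> hit
pos 6: N -> miss, frames [M, D, K, N]
pos 7: K -> hit
pos 8: D -> hit
pos 9: N -> hit
pos 10: U -> miss, evict M, frames [D, K, N, U]
pos 11: M -> miss, evict D, frames [K, N, U, M]
At position 11, page D is evicted.

D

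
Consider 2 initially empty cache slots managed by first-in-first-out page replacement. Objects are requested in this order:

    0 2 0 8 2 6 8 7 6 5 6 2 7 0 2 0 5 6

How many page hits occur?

5

0 → fault, frames [0]
2 → fault, frames [0, 2]
0 → hit
8 → fault, evict 0, frames [2, 8]
2 → hit
6 → fault, evict 2, frames [8, 6]
8 → hit
7 → fault, evict 8, frames [6, 7]
6 → hit
5 → fault, evict 6, frames [7, 5]
6 → fault, evict 7, frames [5, 6]
2 → fault, evict 5, frames [6, 2]
7 → fault, evict 6, frames [2, 7]
0 → fault, evict 2, frames [7, 0]
2 → fault, evict 7, frames [0, 2]
0 → hit
5 → fault, evict 0, frames [2, 5]
6 → fault, evict 2, frames [5, 6]
Hits: 5.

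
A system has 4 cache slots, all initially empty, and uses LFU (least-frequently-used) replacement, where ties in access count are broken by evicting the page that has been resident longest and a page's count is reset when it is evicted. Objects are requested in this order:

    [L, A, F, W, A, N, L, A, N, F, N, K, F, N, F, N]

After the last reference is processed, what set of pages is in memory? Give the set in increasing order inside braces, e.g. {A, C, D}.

{A, F, K, N}

L → miss, frames [L]
A → miss, frames [L, A]
F → miss, frames [L, A, F]
W → miss, frames [L, A, F, W]
A → hit
N → miss, evict L, frames [A, F, W, N]
L → miss, evict F, frames [A, W, N, L]
A → hit
N → hit
F → miss, evict W, frames [A, N, L, F]
N → hit
K → miss, evict L, frames [A, N, F, K]
F → hit
N → hit
F → hit
N → hit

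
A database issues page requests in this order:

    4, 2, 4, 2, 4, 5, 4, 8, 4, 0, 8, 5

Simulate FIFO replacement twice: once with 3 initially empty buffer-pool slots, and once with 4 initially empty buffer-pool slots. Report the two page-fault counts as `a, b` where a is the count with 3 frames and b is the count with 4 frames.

7, 5

3 frames: F F . . . F . F F F . F → 7 faults.
4 frames: F F . . . F . F . F . . → 5 faults.
5 < 7: adding a frame reduced faults, as is typical.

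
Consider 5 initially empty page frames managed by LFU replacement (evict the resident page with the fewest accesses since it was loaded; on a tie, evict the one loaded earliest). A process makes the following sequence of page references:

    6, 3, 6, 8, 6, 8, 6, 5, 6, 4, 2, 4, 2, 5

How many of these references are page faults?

6

6: miss, frames (6)
3: miss, frames (6 3)
6: hit
8: miss, frames (6 3 8)
6: hit
8: hit
6: hit
5: miss, frames (6 3 8 5)
6: hit
4: miss, frames (6 3 8 5 4)
2: miss, evict 3, frames (6 8 5 4 2)
4: hit
2: hit
5: hit
Page faults: 6.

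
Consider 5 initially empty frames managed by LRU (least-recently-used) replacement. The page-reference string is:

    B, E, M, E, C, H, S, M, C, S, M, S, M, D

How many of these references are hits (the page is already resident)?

B → fault, frames {B}
E → fault, frames {B,E}
M → fault, frames {B,E,M}
E → hit
C → fault, frames {B,M,E,C}
H → fault, frames {B,M,E,C,H}
S → fault, evict B, frames {M,E,C,H,S}
M → hit
C → hit
S → hit
M → hit
S → hit
M → hit
D → fault, evict E, frames {H,C,S,M,D}
Hits: 7.

7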